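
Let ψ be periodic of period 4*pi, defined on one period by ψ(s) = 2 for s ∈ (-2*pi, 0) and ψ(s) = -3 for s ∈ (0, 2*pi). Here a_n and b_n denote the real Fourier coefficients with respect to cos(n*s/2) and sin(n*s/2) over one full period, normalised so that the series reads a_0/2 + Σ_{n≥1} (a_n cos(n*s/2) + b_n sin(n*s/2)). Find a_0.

-1

a_0 = (1/(2*pi)) ∫_{-2*pi}^{2*pi} ψ(s) ds = (1/(2*pi)) · (-2*pi) = -1.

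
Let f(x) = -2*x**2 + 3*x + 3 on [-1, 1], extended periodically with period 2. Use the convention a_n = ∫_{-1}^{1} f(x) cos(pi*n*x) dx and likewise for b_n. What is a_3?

a_3 = ∫_{-1}^{1} f(x) cos(3*pi*x) dx.
Integrating by parts twice (tabular method), an antiderivative of (-2*x**2 + 3*x + 3) cos(3*pi*x) is -2*x**2*sin(3*pi*x)/(3*pi) + x*sin(3*pi*x)/pi - 4*x*cos(3*pi*x)/(9*pi**2) + 4*sin(3*pi*x)/(27*pi**3) + sin(3*pi*x)/pi + cos(3*pi*x)/(3*pi**2); evaluating from -1 to 1: ∫_{-1}^{1} (-2*x**2 + 3*x + 3) cos(3*pi*x) dx = (1/(9*pi**2)) - (-7/(9*pi**2)) = 8/(9*pi**2).
Hence a_3 = 8/(9*pi**2).

8/(9*pi**2)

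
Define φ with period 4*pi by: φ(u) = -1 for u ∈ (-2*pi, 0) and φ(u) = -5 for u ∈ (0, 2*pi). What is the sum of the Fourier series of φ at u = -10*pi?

u = -10*pi differs from u = -2*pi by -2 full period(s), and the series is 4*pi-periodic.
At u = -2*pi the one-sided limits are φ(-2*pi^-) = -5 and φ(-2*pi^+) = -1.
By Dirichlet's theorem the series converges to their average, [(-5) + (-1)]/2 = -3.

-3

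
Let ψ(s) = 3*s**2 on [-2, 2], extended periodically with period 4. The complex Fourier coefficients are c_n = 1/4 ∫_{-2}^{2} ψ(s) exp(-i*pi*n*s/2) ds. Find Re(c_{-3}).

-8/(3*pi**2)

Since ψ is real-valued, Re(c_{-3}) = 1/4 ∫_{-2}^{2} ψ(s) cos(-3*pi*s/2) ds = a_{3}/2.
ψ is even and cos(-3*pi*s/2) is even, so the integrand is even: ∫_{-2}^{2} ψ(s) cos(-3*pi*s/2) ds = 2∫_0^{2} ψ(s) cos(-3*pi*s/2) ds.
Integrating by parts twice (tabular method), an antiderivative of (3*s**2) cos(-3*pi*s/2) is 2*s**2*sin(3*pi*s/2)/pi + 8*s*cos(3*pi*s/2)/(3*pi**2) - 16*sin(3*pi*s/2)/(9*pi**3); evaluating from 0 to 2: ∫_{0}^{2} (3*s**2) cos(-3*pi*s/2) ds = (-16/(3*pi**2)) - (0) = -16/(3*pi**2).
So ∫_{-2}^{2} ψ(s) cos(-3*pi*s/2) ds = -32/(3*pi**2).
Hence Re(c_{-3}) = (1/4)·(-32/(3*pi**2)) = -8/(3*pi**2).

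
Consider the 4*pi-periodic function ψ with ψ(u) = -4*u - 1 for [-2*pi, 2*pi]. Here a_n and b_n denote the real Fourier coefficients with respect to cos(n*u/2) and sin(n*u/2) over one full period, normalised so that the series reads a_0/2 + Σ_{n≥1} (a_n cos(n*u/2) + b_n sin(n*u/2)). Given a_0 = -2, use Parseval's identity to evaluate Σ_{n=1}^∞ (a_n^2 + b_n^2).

Parseval: a_0^2/2 + Σ_{n≥1} (a_n^2+b_n^2) = (1/(2*pi)) ∫_{-2*pi}^{2*pi} ψ(u)^2 du = 2 + 128*pi**2/3.
Subtract a_0^2/2 = 2: Σ (a_n^2+b_n^2) = 128*pi**2/3.

128*pi**2/3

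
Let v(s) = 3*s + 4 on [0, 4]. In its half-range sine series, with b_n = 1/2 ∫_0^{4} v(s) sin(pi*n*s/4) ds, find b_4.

b_4 = 1/2 ∫_0^{4} (3*s + 4) sin(pi*s) ds.
Integrating by parts (boundary term plus one more integral), an antiderivative of (3*s + 4) sin(pi*s) is -3*s*cos(pi*s)/pi + 3*sin(pi*s)/pi**2 - 4*cos(pi*s)/pi; evaluating from 0 to 4: ∫_{0}^{4} (3*s + 4) sin(pi*s) ds = (-16/pi) - (-4/pi) = -12/pi.
Hence b_4 = (1/2)·(-12/pi) = -6/pi.

-6/pi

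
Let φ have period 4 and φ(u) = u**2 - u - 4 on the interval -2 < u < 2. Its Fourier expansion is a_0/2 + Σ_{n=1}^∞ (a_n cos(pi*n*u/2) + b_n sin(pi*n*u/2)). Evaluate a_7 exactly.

-16/(49*pi**2)

a_7 = 1/2 ∫_{-2}^{2} φ(u) cos(7*pi*u/2) du.
Integrating by parts twice (tabular method), an antiderivative of (u**2 - u - 4) cos(7*pi*u/2) is 2*u**2*sin(7*pi*u/2)/(7*pi) - 2*u*sin(7*pi*u/2)/(7*pi) + 8*u*cos(7*pi*u/2)/(49*pi**2) - 8*sin(7*pi*u/2)/(7*pi) - 16*sin(7*pi*u/2)/(343*pi**3) - 4*cos(7*pi*u/2)/(49*pi**2); evaluating from -2 to 2: ∫_{-2}^{2} (u**2 - u - 4) cos(7*pi*u/2) du = (-12/(49*pi**2)) - (20/(49*pi**2)) = -32/(49*pi**2).
Hence a_7 = (1/2)·(-32/(49*pi**2)) = -16/(49*pi**2).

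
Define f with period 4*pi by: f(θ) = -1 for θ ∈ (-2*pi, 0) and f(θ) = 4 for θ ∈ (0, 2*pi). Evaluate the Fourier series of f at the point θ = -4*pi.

θ = -4*pi differs from θ = 0 by -1 full period(s), and the series is 4*pi-periodic.
At θ = 0 the one-sided limits are f(0^-) = -1 and f(0^+) = 4.
By Dirichlet's theorem the series converges to their average, [(-1) + (4)]/2 = 3/2.

3/2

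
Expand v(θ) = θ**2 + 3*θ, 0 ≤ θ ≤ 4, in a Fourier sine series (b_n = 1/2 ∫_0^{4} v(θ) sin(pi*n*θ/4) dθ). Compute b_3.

8*(-16 + 63*pi**2)/(27*pi**3)

b_3 = 1/2 ∫_0^{4} (θ**2 + 3*θ) sin(3*pi*θ/4) dθ.
Integrating by parts twice (tabular method), an antiderivative of (θ**2 + 3*θ) sin(3*pi*θ/4) is -4*θ**2*cos(3*pi*θ/4)/(3*pi) + 32*θ*sin(3*pi*θ/4)/(9*pi**2) - 4*θ*cos(3*pi*θ/4)/pi + 16*sin(3*pi*θ/4)/(3*pi**2) + 128*cos(3*pi*θ/4)/(27*pi**3); evaluating from 0 to 4: ∫_{0}^{4} (θ**2 + 3*θ) sin(3*pi*θ/4) dθ = (16*(-8 + 63*pi**2)/(27*pi**3)) - (128/(27*pi**3)) = 16*(-16 + 63*pi**2)/(27*pi**3).
Hence b_3 = (1/2)·(16*(-16 + 63*pi**2)/(27*pi**3)) = 8*(-16 + 63*pi**2)/(27*pi**3).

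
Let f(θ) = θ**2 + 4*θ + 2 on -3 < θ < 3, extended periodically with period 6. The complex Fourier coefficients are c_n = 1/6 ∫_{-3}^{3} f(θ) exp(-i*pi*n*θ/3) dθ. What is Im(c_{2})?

Since f is real-valued, Im(c_{2}) = -1/6 ∫_{-3}^{3} f(θ) sin(2*pi*θ/3) dθ = -b_{2}/2.
Integrating by parts twice (tabular method), an antiderivative of (θ**2 + 4*θ + 2) sin(2*pi*θ/3) is -3*θ**2*cos(2*pi*θ/3)/(2*pi) + 9*θ*sin(2*pi*θ/3)/(2*pi**2) - 6*θ*cos(2*pi*θ/3)/pi + 9*sin(2*pi*θ/3)/pi**2 - 3*cos(2*pi*θ/3)/pi + 27*cos(2*pi*θ/3)/(4*pi**3); evaluating from -3 to 3: ∫_{-3}^{3} (θ**2 + 4*θ + 2) sin(2*pi*θ/3) dθ = (3*(9 - 46*pi**2)/(4*pi**3)) - (3*(9 + 2*pi**2)/(4*pi**3)) = -36/pi.
Hence Im(c_{2}) = (-1/6)·(-36/pi) = 6/pi.

6/pi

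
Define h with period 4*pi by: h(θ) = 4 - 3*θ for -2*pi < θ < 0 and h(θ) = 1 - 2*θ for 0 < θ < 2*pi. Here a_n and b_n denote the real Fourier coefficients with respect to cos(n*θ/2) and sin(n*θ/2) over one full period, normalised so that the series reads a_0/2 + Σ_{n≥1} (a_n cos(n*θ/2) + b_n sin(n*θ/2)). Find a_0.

a_0 = (1/(2*pi)) ∫_{-2*pi}^{2*pi} h(θ) dθ = (1/(2*pi)) · (2*pi*(pi + 5)) = pi + 5.

pi + 5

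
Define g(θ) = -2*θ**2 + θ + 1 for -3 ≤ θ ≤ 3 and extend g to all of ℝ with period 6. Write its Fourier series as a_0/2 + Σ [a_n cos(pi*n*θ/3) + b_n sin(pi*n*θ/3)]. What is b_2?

b_2 = 1/3 ∫_{-3}^{3} g(θ) sin(2*pi*θ/3) dθ.
Integrating by parts twice (tabular method), an antiderivative of (-2*θ**2 + θ + 1) sin(2*pi*θ/3) is 3*θ**2*cos(2*pi*θ/3)/pi - 9*θ*sin(2*pi*θ/3)/pi**2 - 3*θ*cos(2*pi*θ/3)/(2*pi) + 9*sin(2*pi*θ/3)/(4*pi**2) - 3*cos(2*pi*θ/3)/(2*pi) - 27*cos(2*pi*θ/3)/(2*pi**3); evaluating from -3 to 3: ∫_{-3}^{3} (-2*θ**2 + θ + 1) sin(2*pi*θ/3) dθ = (-27/(2*pi**3) + 21/pi) - (-27/(2*pi**3) + 30/pi) = -9/pi.
Hence b_2 = (1/3)·(-9/pi) = -3/pi.

-3/pi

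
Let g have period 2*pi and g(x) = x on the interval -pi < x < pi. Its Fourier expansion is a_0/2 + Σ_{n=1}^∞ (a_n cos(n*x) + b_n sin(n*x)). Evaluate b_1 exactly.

b_1 = 1/pi ∫_{-pi}^{pi} g(x) sin(x) dx.
g is odd and sin(x) is odd, so the integrand is even and b_1 = 2/pi ∫_0^{pi} g(x) sin(x) dx.
Integrating by parts (boundary term plus one more integral), an antiderivative of (x) sin(x) is -x*cos(x) + sin(x); evaluating from 0 to pi: ∫_{0}^{pi} (x) sin(x) dx = (pi) - (0) = pi.
Hence b_1 = (2/pi)·(pi) = 2.

2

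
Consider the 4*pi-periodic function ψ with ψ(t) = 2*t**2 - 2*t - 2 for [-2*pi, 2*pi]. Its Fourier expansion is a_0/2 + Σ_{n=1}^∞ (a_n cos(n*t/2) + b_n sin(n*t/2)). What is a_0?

a_0 = (1/(2*pi)) ∫_{-2*pi}^{2*pi} ψ(t) dt = (1/(2*pi)) · (-8*pi + 32*pi**3/3) = -4 + 16*pi**2/3.

-4 + 16*pi**2/3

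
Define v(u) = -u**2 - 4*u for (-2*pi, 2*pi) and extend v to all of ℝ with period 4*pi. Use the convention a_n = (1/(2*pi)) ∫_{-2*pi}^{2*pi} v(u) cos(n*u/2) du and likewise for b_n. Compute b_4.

4

b_4 = (1/(2*pi)) ∫_{-2*pi}^{2*pi} v(u) sin(2*u) du.
Integrating by parts twice (tabular method), an antiderivative of (-u**2 - 4*u) sin(2*u) is u**2*cos(2*u)/2 - u*sin(2*u)/2 + 2*u*cos(2*u) - sin(2*u) - cos(2*u)/4; evaluating from -2*pi to 2*pi: ∫_{-2*pi}^{2*pi} (-u**2 - 4*u) sin(2*u) du = (-1/4 + 4*pi + 2*pi**2) - (-4*pi - 1/4 + 2*pi**2) = 8*pi.
Hence b_4 = (1/(2*pi))·(8*pi) = 4.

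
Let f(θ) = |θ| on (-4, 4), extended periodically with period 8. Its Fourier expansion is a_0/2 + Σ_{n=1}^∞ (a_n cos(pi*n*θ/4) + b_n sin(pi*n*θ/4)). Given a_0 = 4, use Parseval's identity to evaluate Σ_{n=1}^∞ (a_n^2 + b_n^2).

8/3

Parseval: a_0^2/2 + Σ_{n≥1} (a_n^2+b_n^2) = 1/4 ∫_{-4}^{4} f(θ)^2 dθ = 32/3.
Subtract a_0^2/2 = 8: Σ (a_n^2+b_n^2) = 8/3.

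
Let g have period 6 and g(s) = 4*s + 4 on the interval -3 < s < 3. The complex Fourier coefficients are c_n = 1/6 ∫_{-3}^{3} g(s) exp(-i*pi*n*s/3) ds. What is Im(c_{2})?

6/pi

Since g is real-valued, Im(c_{2}) = -1/6 ∫_{-3}^{3} g(s) sin(2*pi*s/3) ds = -b_{2}/2.
Integrating by parts (boundary term plus one more integral), an antiderivative of (4*s + 4) sin(2*pi*s/3) is -6*s*cos(2*pi*s/3)/pi + 9*sin(2*pi*s/3)/pi**2 - 6*cos(2*pi*s/3)/pi; evaluating from -3 to 3: ∫_{-3}^{3} (4*s + 4) sin(2*pi*s/3) ds = (-24/pi) - (12/pi) = -36/pi.
Hence Im(c_{2}) = (-1/6)·(-36/pi) = 6/pi.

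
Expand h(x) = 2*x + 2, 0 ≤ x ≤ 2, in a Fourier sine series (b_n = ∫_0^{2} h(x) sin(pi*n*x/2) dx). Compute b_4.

b_4 = ∫_0^{2} (2*x + 2) sin(2*pi*x) dx.
Integrating by parts (boundary term plus one more integral), an antiderivative of (2*x + 2) sin(2*pi*x) is -x*cos(2*pi*x)/pi + sin(2*pi*x)/(2*pi**2) - cos(2*pi*x)/pi; evaluating from 0 to 2: ∫_{0}^{2} (2*x + 2) sin(2*pi*x) dx = (-3/pi) - (-1/pi) = -2/pi.
Hence b_4 = -2/pi.

-2/pi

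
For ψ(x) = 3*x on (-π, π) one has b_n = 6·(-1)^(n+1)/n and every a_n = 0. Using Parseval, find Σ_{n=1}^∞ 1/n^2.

Parseval: Σ b_n^2 = (1/π) ∫_{-π}^{π} ψ(x)^2 dx = 6*pi**2.
Σ b_n^2 = Σ 36/n^2, so Σ 1/n^2 = (6*pi**2)/36 = pi**2/6.

pi**2/6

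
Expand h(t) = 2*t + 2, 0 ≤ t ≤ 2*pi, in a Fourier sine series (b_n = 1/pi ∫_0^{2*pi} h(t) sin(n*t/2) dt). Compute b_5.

b_5 = 1/pi ∫_0^{2*pi} (2*t + 2) sin(5*t/2) dt.
Integrating by parts (boundary term plus one more integral), an antiderivative of (2*t + 2) sin(5*t/2) is -4*t*cos(5*t/2)/5 + 8*sin(5*t/2)/25 - 4*cos(5*t/2)/5; evaluating from 0 to 2*pi: ∫_{0}^{2*pi} (2*t + 2) sin(5*t/2) dt = (4/5 + 8*pi/5) - (-4/5) = 8/5 + 8*pi/5.
Hence b_5 = (1/pi)·(8/5 + 8*pi/5) = 8*(1 + pi)/(5*pi).

8*(1 + pi)/(5*pi)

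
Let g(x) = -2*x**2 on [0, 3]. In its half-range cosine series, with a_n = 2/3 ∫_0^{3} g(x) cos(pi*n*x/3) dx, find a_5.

72/(25*pi**2)

a_5 = 2/3 ∫_0^{3} (-2*x**2) cos(5*pi*x/3) dx.
Integrating by parts twice (tabular method), an antiderivative of (-2*x**2) cos(5*pi*x/3) is -6*x**2*sin(5*pi*x/3)/(5*pi) - 36*x*cos(5*pi*x/3)/(25*pi**2) + 108*sin(5*pi*x/3)/(125*pi**3); evaluating from 0 to 3: ∫_{0}^{3} (-2*x**2) cos(5*pi*x/3) dx = (108/(25*pi**2)) - (0) = 108/(25*pi**2).
Hence a_5 = (2/3)·(108/(25*pi**2)) = 72/(25*pi**2).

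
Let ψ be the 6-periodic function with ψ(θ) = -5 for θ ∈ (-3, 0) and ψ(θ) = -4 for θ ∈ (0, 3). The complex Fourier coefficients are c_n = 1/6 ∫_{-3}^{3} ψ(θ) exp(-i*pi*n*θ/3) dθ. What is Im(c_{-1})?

1/pi

Since ψ is real-valued, Im(c_{-1}) = -1/6 ∫_{-3}^{3} ψ(θ) sin(-pi*θ/3) dθ = b_{1}/2.
Split the integral at the breakpoints.
Directly, an antiderivative of (-5) sin(-pi*θ/3) is -15*cos(pi*θ/3)/pi; evaluating from -3 to 0: ∫_{-3}^{0} (-5) sin(-pi*θ/3) dθ = (-15/pi) - (15/pi) = -30/pi.
Directly, an antiderivative of (-4) sin(-pi*θ/3) is -12*cos(pi*θ/3)/pi; evaluating from 0 to 3: ∫_{0}^{3} (-4) sin(-pi*θ/3) dθ = (12/pi) - (-12/pi) = 24/pi.
So ∫_{-3}^{3} ψ(θ) sin(-pi*θ/3) dθ = -6/pi.
Hence Im(c_{-1}) = (-1/6)·(-6/pi) = 1/pi.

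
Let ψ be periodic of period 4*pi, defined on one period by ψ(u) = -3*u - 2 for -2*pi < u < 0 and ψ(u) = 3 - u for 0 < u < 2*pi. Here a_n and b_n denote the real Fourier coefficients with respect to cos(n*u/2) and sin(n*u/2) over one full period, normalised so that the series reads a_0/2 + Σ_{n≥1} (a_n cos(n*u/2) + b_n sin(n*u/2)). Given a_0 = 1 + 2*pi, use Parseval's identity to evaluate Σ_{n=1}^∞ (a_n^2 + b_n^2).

Parseval: a_0^2/2 + Σ_{n≥1} (a_n^2+b_n^2) = (1/(2*pi)) ∫_{-2*pi}^{2*pi} ψ(u)^2 du = -18*pi + 13 + 40*pi**2/3.
Subtract a_0^2/2 = (1 + 2*pi)**2/2: Σ (a_n^2+b_n^2) = -20*pi + 25/2 + 34*pi**2/3.

-20*pi + 25/2 + 34*pi**2/3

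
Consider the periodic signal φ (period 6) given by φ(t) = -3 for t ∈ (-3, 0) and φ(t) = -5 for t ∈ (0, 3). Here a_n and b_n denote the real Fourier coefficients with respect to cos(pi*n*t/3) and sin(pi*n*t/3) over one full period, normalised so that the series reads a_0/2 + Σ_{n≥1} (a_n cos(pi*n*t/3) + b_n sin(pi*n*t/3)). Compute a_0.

a_0 = 1/3 ∫_{-3}^{3} φ(t) dt = 1/3 · (-24) = -8.

-8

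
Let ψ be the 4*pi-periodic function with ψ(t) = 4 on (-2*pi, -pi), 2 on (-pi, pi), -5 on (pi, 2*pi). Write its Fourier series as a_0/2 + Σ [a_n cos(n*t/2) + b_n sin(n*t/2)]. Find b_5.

b_5 = (1/(2*pi)) ∫_{-2*pi}^{2*pi} ψ(t) sin(5*t/2) dt.
Split the integral at the breakpoints.
Directly, an antiderivative of (4) sin(5*t/2) is -8*cos(5*t/2)/5; evaluating from -2*pi to -pi: ∫_{-2*pi}^{-pi} (4) sin(5*t/2) dt = (0) - (8/5) = -8/5.
Directly, an antiderivative of (2) sin(5*t/2) is -4*cos(5*t/2)/5; evaluating from -pi to pi: ∫_{-pi}^{pi} (2) sin(5*t/2) dt = (0) - (0) = 0.
Directly, an antiderivative of (-5) sin(5*t/2) is 2*cos(5*t/2); evaluating from pi to 2*pi: ∫_{pi}^{2*pi} (-5) sin(5*t/2) dt = (-2) - (0) = -2.
Summing the pieces and multiplying by (1/(2*pi)) gives b_5 = -9/(5*pi).

-9/(5*pi)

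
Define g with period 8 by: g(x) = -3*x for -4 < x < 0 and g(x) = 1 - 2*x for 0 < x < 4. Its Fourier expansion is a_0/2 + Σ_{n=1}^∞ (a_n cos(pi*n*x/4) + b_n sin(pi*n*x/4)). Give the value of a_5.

a_5 = 1/4 ∫_{-4}^{4} g(x) cos(5*pi*x/4) dx.
Split the integral at the breakpoints.
Integrating by parts (boundary term plus one more integral), an antiderivative of (-3*x) cos(5*pi*x/4) is -12*x*sin(5*pi*x/4)/(5*pi) - 48*cos(5*pi*x/4)/(25*pi**2); evaluating from -4 to 0: ∫_{-4}^{0} (-3*x) cos(5*pi*x/4) dx = (-48/(25*pi**2)) - (48/(25*pi**2)) = -96/(25*pi**2).
Integrating by parts (boundary term plus one more integral), an antiderivative of (1 - 2*x) cos(5*pi*x/4) is -8*x*sin(5*pi*x/4)/(5*pi) + 4*sin(5*pi*x/4)/(5*pi) - 32*cos(5*pi*x/4)/(25*pi**2); evaluating from 0 to 4: ∫_{0}^{4} (1 - 2*x) cos(5*pi*x/4) dx = (32/(25*pi**2)) - (-32/(25*pi**2)) = 64/(25*pi**2).
Summing the pieces and multiplying by (1/4) gives a_5 = -8/(25*pi**2).

-8/(25*pi**2)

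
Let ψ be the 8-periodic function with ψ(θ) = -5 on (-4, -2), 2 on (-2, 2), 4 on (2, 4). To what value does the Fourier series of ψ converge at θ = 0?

2

ψ is continuous at θ = 0 with value 2, so the series converges to 2 there.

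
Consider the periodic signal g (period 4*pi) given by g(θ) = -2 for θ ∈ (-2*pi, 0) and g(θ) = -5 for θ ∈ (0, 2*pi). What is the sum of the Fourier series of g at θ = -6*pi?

θ = -6*pi differs from θ = 2*pi by -2 full period(s), and the series is 4*pi-periodic.
At θ = 2*pi the one-sided limits are g(2*pi^-) = -5 and g(2*pi^+) = -2.
By Dirichlet's theorem the series converges to their average, [(-5) + (-2)]/2 = -7/2.

-7/2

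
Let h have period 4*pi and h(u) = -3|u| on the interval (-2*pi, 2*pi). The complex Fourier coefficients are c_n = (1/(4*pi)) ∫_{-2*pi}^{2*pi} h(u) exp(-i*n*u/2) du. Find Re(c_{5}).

12/(25*pi)

Since h is real-valued, Re(c_{5}) = (1/(4*pi)) ∫_{-2*pi}^{2*pi} h(u) cos(5*u/2) du = a_{5}/2.
h is even and cos(5*u/2) is even, so the integrand is even: ∫_{-2*pi}^{2*pi} h(u) cos(5*u/2) du = 2∫_0^{2*pi} h(u) cos(5*u/2) du.
Integrating by parts (boundary term plus one more integral), an antiderivative of (-3*u) cos(5*u/2) is -6*u*sin(5*u/2)/5 - 12*cos(5*u/2)/25; evaluating from 0 to 2*pi: ∫_{0}^{2*pi} (-3*u) cos(5*u/2) du = (12/25) - (-12/25) = 24/25.
So ∫_{-2*pi}^{2*pi} h(u) cos(5*u/2) du = 48/25.
Hence Re(c_{5}) = (1/(4*pi))·(48/25) = 12/(25*pi).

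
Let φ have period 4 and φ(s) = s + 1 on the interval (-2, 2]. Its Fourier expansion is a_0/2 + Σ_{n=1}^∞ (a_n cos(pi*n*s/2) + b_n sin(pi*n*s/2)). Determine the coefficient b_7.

4/(7*pi)

b_7 = 1/2 ∫_{-2}^{2} φ(s) sin(7*pi*s/2) ds.
Integrating by parts (boundary term plus one more integral), an antiderivative of (s + 1) sin(7*pi*s/2) is -2*s*cos(7*pi*s/2)/(7*pi) + 4*sin(7*pi*s/2)/(49*pi**2) - 2*cos(7*pi*s/2)/(7*pi); evaluating from -2 to 2: ∫_{-2}^{2} (s + 1) sin(7*pi*s/2) ds = (6/(7*pi)) - (-2/(7*pi)) = 8/(7*pi).
Hence b_7 = (1/2)·(8/(7*pi)) = 4/(7*pi).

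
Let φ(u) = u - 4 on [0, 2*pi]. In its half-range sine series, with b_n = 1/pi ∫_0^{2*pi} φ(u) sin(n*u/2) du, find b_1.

4 - 16/pi

b_1 = 1/pi ∫_0^{2*pi} (u - 4) sin(u/2) du.
Integrating by parts (boundary term plus one more integral), an antiderivative of (u - 4) sin(u/2) is -2*u*cos(u/2) + 4*sin(u/2) + 8*cos(u/2); evaluating from 0 to 2*pi: ∫_{0}^{2*pi} (u - 4) sin(u/2) du = (-8 + 4*pi) - (8) = -16 + 4*pi.
Hence b_1 = (1/pi)·(-16 + 4*pi) = 4 - 16/pi.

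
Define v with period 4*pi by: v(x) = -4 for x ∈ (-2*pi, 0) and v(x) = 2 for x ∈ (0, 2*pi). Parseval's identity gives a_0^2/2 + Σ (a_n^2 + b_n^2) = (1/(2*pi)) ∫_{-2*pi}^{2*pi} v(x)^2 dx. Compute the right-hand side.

20

(1/(2*pi)) ∫_{-2*pi}^{2*pi} v(x)^2 dx = (1/(2*pi)) · (40*pi) = 20.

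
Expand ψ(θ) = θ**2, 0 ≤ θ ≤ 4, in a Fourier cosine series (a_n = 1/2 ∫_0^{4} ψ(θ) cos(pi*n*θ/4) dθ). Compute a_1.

-64/pi**2

a_1 = 1/2 ∫_0^{4} (θ**2) cos(pi*θ/4) dθ.
Integrating by parts twice (tabular method), an antiderivative of (θ**2) cos(pi*θ/4) is 4*θ**2*sin(pi*θ/4)/pi + 32*θ*cos(pi*θ/4)/pi**2 - 128*sin(pi*θ/4)/pi**3; evaluating from 0 to 4: ∫_{0}^{4} (θ**2) cos(pi*θ/4) dθ = (-128/pi**2) - (0) = -128/pi**2.
Hence a_1 = (1/2)·(-128/pi**2) = -64/pi**2.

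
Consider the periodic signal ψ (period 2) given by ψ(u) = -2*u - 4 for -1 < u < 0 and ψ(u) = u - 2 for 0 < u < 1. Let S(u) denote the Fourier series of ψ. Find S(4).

-3

u = 4 differs from u = 0 by 2 full period(s), and the series is 2-periodic.
At u = 0 the one-sided limits are ψ(0^-) = -4 and ψ(0^+) = -2.
By Dirichlet's theorem the series converges to their average, [(-4) + (-2)]/2 = -3.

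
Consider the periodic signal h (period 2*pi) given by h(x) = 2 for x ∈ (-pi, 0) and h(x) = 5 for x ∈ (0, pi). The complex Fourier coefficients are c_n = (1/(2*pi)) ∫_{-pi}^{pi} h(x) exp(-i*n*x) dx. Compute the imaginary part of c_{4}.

Since h is real-valued, Im(c_{4}) = -(1/(2*pi)) ∫_{-pi}^{pi} h(x) sin(4*x) dx = -b_{4}/2.
Split the integral at the breakpoints.
Directly, an antiderivative of (2) sin(4*x) is -cos(4*x)/2; evaluating from -pi to 0: ∫_{-pi}^{0} (2) sin(4*x) dx = (-1/2) - (-1/2) = 0.
Directly, an antiderivative of (5) sin(4*x) is -5*cos(4*x)/4; evaluating from 0 to pi: ∫_{0}^{pi} (5) sin(4*x) dx = (-5/4) - (-5/4) = 0.
So ∫_{-pi}^{pi} h(x) sin(4*x) dx = 0.
Hence Im(c_{4}) = (-1/(2*pi))·(0) = 0.

0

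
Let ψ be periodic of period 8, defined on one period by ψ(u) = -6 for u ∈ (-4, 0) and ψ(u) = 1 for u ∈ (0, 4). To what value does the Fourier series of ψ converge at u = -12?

u = -12 differs from u = 4 by -2 full period(s), and the series is 8-periodic.
At u = 4 the one-sided limits are ψ(4^-) = 1 and ψ(4^+) = -6.
By Dirichlet's theorem the series converges to their average, [(1) + (-6)]/2 = -5/2.

-5/2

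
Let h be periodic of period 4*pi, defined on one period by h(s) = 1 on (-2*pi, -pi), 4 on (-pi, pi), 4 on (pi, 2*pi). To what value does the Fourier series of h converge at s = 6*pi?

5/2

s = 6*pi differs from s = 2*pi by 1 full period(s), and the series is 4*pi-periodic.
At s = 2*pi the one-sided limits are h(2*pi^-) = 4 and h(2*pi^+) = 1.
By Dirichlet's theorem the series converges to their average, [(4) + (1)]/2 = 5/2.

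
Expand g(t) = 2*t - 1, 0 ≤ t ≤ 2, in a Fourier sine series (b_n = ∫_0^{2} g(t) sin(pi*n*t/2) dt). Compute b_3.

b_3 = ∫_0^{2} (2*t - 1) sin(3*pi*t/2) dt.
Integrating by parts (boundary term plus one more integral), an antiderivative of (2*t - 1) sin(3*pi*t/2) is -4*t*cos(3*pi*t/2)/(3*pi) + 8*sin(3*pi*t/2)/(9*pi**2) + 2*cos(3*pi*t/2)/(3*pi); evaluating from 0 to 2: ∫_{0}^{2} (2*t - 1) sin(3*pi*t/2) dt = (2/pi) - (2/(3*pi)) = 4/(3*pi).
Hence b_3 = 4/(3*pi).

4/(3*pi)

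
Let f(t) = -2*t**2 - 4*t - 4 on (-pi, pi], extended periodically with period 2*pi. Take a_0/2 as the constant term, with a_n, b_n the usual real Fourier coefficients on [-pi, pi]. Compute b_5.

b_5 = 1/pi ∫_{-pi}^{pi} f(t) sin(5*t) dt.
Integrating by parts twice (tabular method), an antiderivative of (-2*t**2 - 4*t - 4) sin(5*t) is 2*t**2*cos(5*t)/5 - 4*t*sin(5*t)/25 + 4*t*cos(5*t)/5 - 4*sin(5*t)/25 + 96*cos(5*t)/125; evaluating from -pi to pi: ∫_{-pi}^{pi} (-2*t**2 - 4*t - 4) sin(5*t) dt = (-2*pi**2/5 - 4*pi/5 - 96/125) - (-2*pi**2/5 - 96/125 + 4*pi/5) = -8*pi/5.
Hence b_5 = (1/pi)·(-8*pi/5) = -8/5.

-8/5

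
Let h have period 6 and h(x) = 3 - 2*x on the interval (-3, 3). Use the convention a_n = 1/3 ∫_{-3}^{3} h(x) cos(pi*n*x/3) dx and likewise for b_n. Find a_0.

6

a_0 = 1/3 ∫_{-3}^{3} h(x) dx = 1/3 · (18) = 6.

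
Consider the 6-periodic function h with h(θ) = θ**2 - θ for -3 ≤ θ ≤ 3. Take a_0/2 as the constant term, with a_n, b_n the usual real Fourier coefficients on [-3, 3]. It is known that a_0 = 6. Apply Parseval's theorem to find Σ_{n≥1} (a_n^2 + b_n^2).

102/5

Parseval: a_0^2/2 + Σ_{n≥1} (a_n^2+b_n^2) = 1/3 ∫_{-3}^{3} h(θ)^2 dθ = 192/5.
Subtract a_0^2/2 = 18: Σ (a_n^2+b_n^2) = 102/5.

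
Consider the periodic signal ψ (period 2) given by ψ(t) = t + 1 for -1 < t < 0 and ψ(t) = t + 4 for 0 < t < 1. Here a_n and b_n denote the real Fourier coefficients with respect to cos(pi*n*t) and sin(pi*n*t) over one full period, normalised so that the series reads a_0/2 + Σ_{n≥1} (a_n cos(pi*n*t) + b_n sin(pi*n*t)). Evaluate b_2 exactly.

-1/pi

b_2 = ∫_{-1}^{1} ψ(t) sin(2*pi*t) dt.
Split the integral at the breakpoints.
Integrating by parts (boundary term plus one more integral), an antiderivative of (t + 1) sin(2*pi*t) is -t*cos(2*pi*t)/(2*pi) + sin(2*pi*t)/(4*pi**2) - cos(2*pi*t)/(2*pi); evaluating from -1 to 0: ∫_{-1}^{0} (t + 1) sin(2*pi*t) dt = (-1/(2*pi)) - (0) = -1/(2*pi).
Integrating by parts (boundary term plus one more integral), an antiderivative of (t + 4) sin(2*pi*t) is -t*cos(2*pi*t)/(2*pi) + sin(2*pi*t)/(4*pi**2) - 2*cos(2*pi*t)/pi; evaluating from 0 to 1: ∫_{0}^{1} (t + 4) sin(2*pi*t) dt = (-5/(2*pi)) - (-2/pi) = -1/(2*pi).
Summing the pieces gives b_2 = -1/pi.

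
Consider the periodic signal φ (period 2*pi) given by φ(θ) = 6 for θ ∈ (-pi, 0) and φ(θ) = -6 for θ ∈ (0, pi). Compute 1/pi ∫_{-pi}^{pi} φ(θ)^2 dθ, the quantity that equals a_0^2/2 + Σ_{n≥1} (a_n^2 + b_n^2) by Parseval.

1/pi ∫_{-pi}^{pi} φ(θ)^2 dθ = 1/pi · (72*pi) = 72.

72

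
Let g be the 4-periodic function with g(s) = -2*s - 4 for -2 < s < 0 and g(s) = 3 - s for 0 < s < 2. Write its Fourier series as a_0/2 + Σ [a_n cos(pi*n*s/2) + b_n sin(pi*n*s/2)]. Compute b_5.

b_5 = 1/2 ∫_{-2}^{2} g(s) sin(5*pi*s/2) ds.
Split the integral at the breakpoints.
Integrating by parts (boundary term plus one more integral), an antiderivative of (-2*s - 4) sin(5*pi*s/2) is 4*s*cos(5*pi*s/2)/(5*pi) - 8*sin(5*pi*s/2)/(25*pi**2) + 8*cos(5*pi*s/2)/(5*pi); evaluating from -2 to 0: ∫_{-2}^{0} (-2*s - 4) sin(5*pi*s/2) ds = (8/(5*pi)) - (0) = 8/(5*pi).
Integrating by parts (boundary term plus one more integral), an antiderivative of (3 - s) sin(5*pi*s/2) is 2*s*cos(5*pi*s/2)/(5*pi) - 4*sin(5*pi*s/2)/(25*pi**2) - 6*cos(5*pi*s/2)/(5*pi); evaluating from 0 to 2: ∫_{0}^{2} (3 - s) sin(5*pi*s/2) ds = (2/(5*pi)) - (-6/(5*pi)) = 8/(5*pi).
Summing the pieces and multiplying by (1/2) gives b_5 = 8/(5*pi).

8/(5*pi)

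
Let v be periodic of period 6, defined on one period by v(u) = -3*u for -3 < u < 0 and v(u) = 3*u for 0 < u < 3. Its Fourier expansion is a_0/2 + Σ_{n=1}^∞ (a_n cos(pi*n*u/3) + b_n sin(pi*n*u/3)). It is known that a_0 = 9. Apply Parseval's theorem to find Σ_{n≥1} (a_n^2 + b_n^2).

27/2

Parseval: a_0^2/2 + Σ_{n≥1} (a_n^2+b_n^2) = 1/3 ∫_{-3}^{3} v(u)^2 du = 54.
Subtract a_0^2/2 = 81/2: Σ (a_n^2+b_n^2) = 27/2.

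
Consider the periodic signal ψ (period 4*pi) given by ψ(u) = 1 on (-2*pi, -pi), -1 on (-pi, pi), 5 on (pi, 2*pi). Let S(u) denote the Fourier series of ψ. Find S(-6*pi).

3

u = -6*pi differs from u = 2*pi by -2 full period(s), and the series is 4*pi-periodic.
At u = 2*pi the one-sided limits are ψ(2*pi^-) = 5 and ψ(2*pi^+) = 1.
By Dirichlet's theorem the series converges to their average, [(5) + (1)]/2 = 3.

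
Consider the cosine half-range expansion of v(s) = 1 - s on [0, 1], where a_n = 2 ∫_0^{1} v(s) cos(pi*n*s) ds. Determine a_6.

0

a_6 = 2 ∫_0^{1} (1 - s) cos(6*pi*s) ds.
Integrating by parts (boundary term plus one more integral), an antiderivative of (1 - s) cos(6*pi*s) is -s*sin(6*pi*s)/(6*pi) + sin(6*pi*s)/(6*pi) - cos(6*pi*s)/(36*pi**2); evaluating from 0 to 1: ∫_{0}^{1} (1 - s) cos(6*pi*s) ds = (-1/(36*pi**2)) - (-1/(36*pi**2)) = 0.
Hence a_6 = 2·(0) = 0.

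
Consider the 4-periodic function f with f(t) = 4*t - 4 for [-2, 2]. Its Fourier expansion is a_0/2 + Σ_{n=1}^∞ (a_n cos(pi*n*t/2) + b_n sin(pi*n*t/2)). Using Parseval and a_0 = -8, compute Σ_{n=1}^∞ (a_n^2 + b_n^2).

128/3

Parseval: a_0^2/2 + Σ_{n≥1} (a_n^2+b_n^2) = 1/2 ∫_{-2}^{2} f(t)^2 dt = 224/3.
Subtract a_0^2/2 = 32: Σ (a_n^2+b_n^2) = 128/3.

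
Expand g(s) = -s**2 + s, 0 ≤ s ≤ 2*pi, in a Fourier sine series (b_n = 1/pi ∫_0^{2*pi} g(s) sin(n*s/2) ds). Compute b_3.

b_3 = 1/pi ∫_0^{2*pi} (-s**2 + s) sin(3*s/2) ds.
Integrating by parts twice (tabular method), an antiderivative of (-s**2 + s) sin(3*s/2) is 2*s**2*cos(3*s/2)/3 - 8*s*sin(3*s/2)/9 - 2*s*cos(3*s/2)/3 + 4*sin(3*s/2)/9 - 16*cos(3*s/2)/27; evaluating from 0 to 2*pi: ∫_{0}^{2*pi} (-s**2 + s) sin(3*s/2) ds = (-8*pi**2/3 + 16/27 + 4*pi/3) - (-16/27) = -8*pi**2/3 + 32/27 + 4*pi/3.
Hence b_3 = (1/pi)·(-8*pi**2/3 + 32/27 + 4*pi/3) = 4*(-18*pi**2 + 8 + 9*pi)/(27*pi).

4*(-18*pi**2 + 8 + 9*pi)/(27*pi)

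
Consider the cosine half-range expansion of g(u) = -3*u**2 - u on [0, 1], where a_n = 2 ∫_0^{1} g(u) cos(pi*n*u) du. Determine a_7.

16/(49*pi**2)

a_7 = 2 ∫_0^{1} (-3*u**2 - u) cos(7*pi*u) du.
Integrating by parts twice (tabular method), an antiderivative of (-3*u**2 - u) cos(7*pi*u) is -3*u**2*sin(7*pi*u)/(7*pi) - u*sin(7*pi*u)/(7*pi) - 6*u*cos(7*pi*u)/(49*pi**2) + 6*sin(7*pi*u)/(343*pi**3) - cos(7*pi*u)/(49*pi**2); evaluating from 0 to 1: ∫_{0}^{1} (-3*u**2 - u) cos(7*pi*u) du = (1/(7*pi**2)) - (-1/(49*pi**2)) = 8/(49*pi**2).
Hence a_7 = 2·(8/(49*pi**2)) = 16/(49*pi**2).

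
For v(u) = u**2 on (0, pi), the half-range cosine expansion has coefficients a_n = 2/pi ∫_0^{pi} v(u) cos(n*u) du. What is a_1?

a_1 = 2/pi ∫_0^{pi} (u**2) cos(u) du.
Integrating by parts twice (tabular method), an antiderivative of (u**2) cos(u) is u**2*sin(u) + 2*u*cos(u) - 2*sin(u); evaluating from 0 to pi: ∫_{0}^{pi} (u**2) cos(u) du = (-2*pi) - (0) = -2*pi.
Hence a_1 = (2/pi)·(-2*pi) = -4.

-4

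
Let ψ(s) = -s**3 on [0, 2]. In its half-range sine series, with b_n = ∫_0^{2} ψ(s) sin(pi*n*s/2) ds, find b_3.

16*(2 - 3*pi**2)/(9*pi**3)

b_3 = ∫_0^{2} (-s**3) sin(3*pi*s/2) ds.
Integrating by parts three times (tabular method), an antiderivative of (-s**3) sin(3*pi*s/2) is 2*s**3*cos(3*pi*s/2)/(3*pi) - 4*s**2*sin(3*pi*s/2)/(3*pi**2) - 16*s*cos(3*pi*s/2)/(9*pi**3) + 32*sin(3*pi*s/2)/(27*pi**4); evaluating from 0 to 2: ∫_{0}^{2} (-s**3) sin(3*pi*s/2) ds = (16*(2 - 3*pi**2)/(9*pi**3)) - (0) = 16*(2 - 3*pi**2)/(9*pi**3).
Hence b_3 = 16*(2 - 3*pi**2)/(9*pi**3).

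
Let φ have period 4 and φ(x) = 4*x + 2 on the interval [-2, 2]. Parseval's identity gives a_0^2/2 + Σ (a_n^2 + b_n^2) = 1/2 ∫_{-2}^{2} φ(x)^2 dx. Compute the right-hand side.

1/2 ∫_{-2}^{2} φ(x)^2 dx = 1/2 · (304/3) = 152/3.

152/3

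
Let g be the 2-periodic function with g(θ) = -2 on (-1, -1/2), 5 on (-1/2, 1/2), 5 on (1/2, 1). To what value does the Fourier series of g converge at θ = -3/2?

5

θ = -3/2 differs from θ = 1/2 by -1 full period(s), and the series is 2-periodic.
g is continuous at θ = 1/2 with value 5, so the series converges to 5 there.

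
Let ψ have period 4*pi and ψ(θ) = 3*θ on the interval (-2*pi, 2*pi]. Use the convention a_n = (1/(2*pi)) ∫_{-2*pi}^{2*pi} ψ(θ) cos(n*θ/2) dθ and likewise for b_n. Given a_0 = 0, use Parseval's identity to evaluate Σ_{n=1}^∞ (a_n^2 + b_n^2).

Parseval: a_0^2/2 + Σ_{n≥1} (a_n^2+b_n^2) = (1/(2*pi)) ∫_{-2*pi}^{2*pi} ψ(θ)^2 dθ = 24*pi**2.
Subtract a_0^2/2 = 0: Σ (a_n^2+b_n^2) = 24*pi**2.

24*pi**2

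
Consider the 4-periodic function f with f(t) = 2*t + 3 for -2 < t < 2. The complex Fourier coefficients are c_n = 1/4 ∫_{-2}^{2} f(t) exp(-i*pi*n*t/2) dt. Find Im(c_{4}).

Since f is real-valued, Im(c_{4}) = -1/4 ∫_{-2}^{2} f(t) sin(2*pi*t) dt = -b_{4}/2.
Integrating by parts (boundary term plus one more integral), an antiderivative of (2*t + 3) sin(2*pi*t) is -t*cos(2*pi*t)/pi + sin(2*pi*t)/(2*pi**2) - 3*cos(2*pi*t)/(2*pi); evaluating from -2 to 2: ∫_{-2}^{2} (2*t + 3) sin(2*pi*t) dt = (-7/(2*pi)) - (1/(2*pi)) = -4/pi.
Hence Im(c_{4}) = (-1/4)·(-4/pi) = 1/pi.

1/pi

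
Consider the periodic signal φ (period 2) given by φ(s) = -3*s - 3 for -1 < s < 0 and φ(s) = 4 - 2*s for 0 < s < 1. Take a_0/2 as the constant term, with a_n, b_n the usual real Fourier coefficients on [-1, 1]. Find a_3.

a_3 = ∫_{-1}^{1} φ(s) cos(3*pi*s) ds.
Split the integral at the breakpoints.
Integrating by parts (boundary term plus one more integral), an antiderivative of (-3*s - 3) cos(3*pi*s) is -s*sin(3*pi*s)/pi - sin(3*pi*s)/pi - cos(3*pi*s)/(3*pi**2); evaluating from -1 to 0: ∫_{-1}^{0} (-3*s - 3) cos(3*pi*s) ds = (-1/(3*pi**2)) - (1/(3*pi**2)) = -2/(3*pi**2).
Integrating by parts (boundary term plus one more integral), an antiderivative of (4 - 2*s) cos(3*pi*s) is -2*s*sin(3*pi*s)/(3*pi) + 4*sin(3*pi*s)/(3*pi) - 2*cos(3*pi*s)/(9*pi**2); evaluating from 0 to 1: ∫_{0}^{1} (4 - 2*s) cos(3*pi*s) ds = (2/(9*pi**2)) - (-2/(9*pi**2)) = 4/(9*pi**2).
Summing the pieces gives a_3 = -2/(9*pi**2).

-2/(9*pi**2)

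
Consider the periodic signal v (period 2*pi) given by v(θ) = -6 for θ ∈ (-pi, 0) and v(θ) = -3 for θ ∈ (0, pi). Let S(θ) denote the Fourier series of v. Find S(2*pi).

θ = 2*pi differs from θ = 0 by 1 full period(s), and the series is 2*pi-periodic.
At θ = 0 the one-sided limits are v(0^-) = -6 and v(0^+) = -3.
By Dirichlet's theorem the series converges to their average, [(-6) + (-3)]/2 = -9/2.

-9/2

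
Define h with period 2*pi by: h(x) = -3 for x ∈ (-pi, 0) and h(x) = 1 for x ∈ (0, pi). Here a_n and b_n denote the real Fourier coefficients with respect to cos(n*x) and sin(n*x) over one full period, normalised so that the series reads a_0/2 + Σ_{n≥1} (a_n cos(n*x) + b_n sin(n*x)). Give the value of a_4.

0

a_4 = 1/pi ∫_{-pi}^{pi} h(x) cos(4*x) dx.
Split the integral at the breakpoints.
Directly, an antiderivative of (-3) cos(4*x) is -3*sin(4*x)/4; evaluating from -pi to 0: ∫_{-pi}^{0} (-3) cos(4*x) dx = (0) - (0) = 0.
Directly, an antiderivative of (1) cos(4*x) is sin(4*x)/4; evaluating from 0 to pi: ∫_{0}^{pi} (1) cos(4*x) dx = (0) - (0) = 0.
Summing the pieces and multiplying by (1/pi) gives a_4 = 0.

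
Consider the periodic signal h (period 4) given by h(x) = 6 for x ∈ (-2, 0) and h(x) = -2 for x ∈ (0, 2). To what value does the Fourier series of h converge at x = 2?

At x = 2 the one-sided limits are h(2^-) = -2 and h(2^+) = 6.
By Dirichlet's theorem the series converges to their average, [(-2) + (6)]/2 = 2.

2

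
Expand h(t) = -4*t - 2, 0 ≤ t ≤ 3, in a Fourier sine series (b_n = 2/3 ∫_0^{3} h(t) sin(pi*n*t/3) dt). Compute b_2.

b_2 = 2/3 ∫_0^{3} (-4*t - 2) sin(2*pi*t/3) dt.
Integrating by parts (boundary term plus one more integral), an antiderivative of (-4*t - 2) sin(2*pi*t/3) is 6*t*cos(2*pi*t/3)/pi - 9*sin(2*pi*t/3)/pi**2 + 3*cos(2*pi*t/3)/pi; evaluating from 0 to 3: ∫_{0}^{3} (-4*t - 2) sin(2*pi*t/3) dt = (21/pi) - (3/pi) = 18/pi.
Hence b_2 = (2/3)·(18/pi) = 12/pi.

12/pi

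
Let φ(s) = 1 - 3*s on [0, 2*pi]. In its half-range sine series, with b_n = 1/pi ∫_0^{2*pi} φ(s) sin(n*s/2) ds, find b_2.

6

b_2 = 1/pi ∫_0^{2*pi} (1 - 3*s) sin(s) ds.
Integrating by parts (boundary term plus one more integral), an antiderivative of (1 - 3*s) sin(s) is 3*s*cos(s) - 3*sin(s) - cos(s); evaluating from 0 to 2*pi: ∫_{0}^{2*pi} (1 - 3*s) sin(s) ds = (-1 + 6*pi) - (-1) = 6*pi.
Hence b_2 = (1/pi)·(6*pi) = 6.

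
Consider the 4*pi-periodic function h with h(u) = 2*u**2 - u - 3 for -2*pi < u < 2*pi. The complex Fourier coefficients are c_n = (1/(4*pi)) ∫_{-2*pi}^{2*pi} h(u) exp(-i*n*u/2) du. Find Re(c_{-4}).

Since h is real-valued, Re(c_{-4}) = (1/(4*pi)) ∫_{-2*pi}^{2*pi} h(u) cos(-2*u) du = a_{4}/2.
Integrating by parts twice (tabular method), an antiderivative of (2*u**2 - u - 3) cos(-2*u) is u**2*sin(2*u) - u*sin(2*u)/2 + u*cos(2*u) - 2*sin(2*u) - cos(2*u)/4; evaluating from -2*pi to 2*pi: ∫_{-2*pi}^{2*pi} (2*u**2 - u - 3) cos(-2*u) du = (-1/4 + 2*pi) - (-2*pi - 1/4) = 4*pi.
Hence Re(c_{-4}) = (1/(4*pi))·(4*pi) = 1.

1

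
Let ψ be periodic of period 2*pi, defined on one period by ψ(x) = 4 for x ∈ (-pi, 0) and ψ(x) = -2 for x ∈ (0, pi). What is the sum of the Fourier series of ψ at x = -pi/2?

ψ is continuous at x = -pi/2 with value 4, so the series converges to 4 there.

4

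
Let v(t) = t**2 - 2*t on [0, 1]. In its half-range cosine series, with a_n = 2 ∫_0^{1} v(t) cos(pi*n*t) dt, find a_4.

a_4 = 2 ∫_0^{1} (t**2 - 2*t) cos(4*pi*t) dt.
Integrating by parts twice (tabular method), an antiderivative of (t**2 - 2*t) cos(4*pi*t) is t**2*sin(4*pi*t)/(4*pi) - t*sin(4*pi*t)/(2*pi) + t*cos(4*pi*t)/(8*pi**2) - sin(4*pi*t)/(32*pi**3) - cos(4*pi*t)/(8*pi**2); evaluating from 0 to 1: ∫_{0}^{1} (t**2 - 2*t) cos(4*pi*t) dt = (0) - (-1/(8*pi**2)) = 1/(8*pi**2).
Hence a_4 = 2·(1/(8*pi**2)) = 1/(4*pi**2).

1/(4*pi**2)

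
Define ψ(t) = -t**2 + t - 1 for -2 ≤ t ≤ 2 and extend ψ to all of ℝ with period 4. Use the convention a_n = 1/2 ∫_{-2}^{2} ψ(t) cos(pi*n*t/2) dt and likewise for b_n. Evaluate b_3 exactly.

b_3 = 1/2 ∫_{-2}^{2} ψ(t) sin(3*pi*t/2) dt.
Integrating by parts twice (tabular method), an antiderivative of (-t**2 + t - 1) sin(3*pi*t/2) is 2*t**2*cos(3*pi*t/2)/(3*pi) - 8*t*sin(3*pi*t/2)/(9*pi**2) - 2*t*cos(3*pi*t/2)/(3*pi) + 4*sin(3*pi*t/2)/(9*pi**2) - 16*cos(3*pi*t/2)/(27*pi**3) + 2*cos(3*pi*t/2)/(3*pi); evaluating from -2 to 2: ∫_{-2}^{2} (-t**2 + t - 1) sin(3*pi*t/2) dt = (-2/pi + 16/(27*pi**3)) - (2*(8 - 63*pi**2)/(27*pi**3)) = 8/(3*pi).
Hence b_3 = (1/2)·(8/(3*pi)) = 4/(3*pi).

4/(3*pi)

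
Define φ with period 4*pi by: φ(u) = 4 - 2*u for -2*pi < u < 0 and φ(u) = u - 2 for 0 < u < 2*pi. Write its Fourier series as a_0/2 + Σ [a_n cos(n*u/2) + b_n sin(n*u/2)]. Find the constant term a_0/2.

a_0 = (1/(2*pi)) ∫_{-2*pi}^{2*pi} φ(u) du = (1/(2*pi)) · (2*pi*(2 + 3*pi)) = 2 + 3*pi.
So the constant term a_0/2 = 1 + 3*pi/2.

1 + 3*pi/2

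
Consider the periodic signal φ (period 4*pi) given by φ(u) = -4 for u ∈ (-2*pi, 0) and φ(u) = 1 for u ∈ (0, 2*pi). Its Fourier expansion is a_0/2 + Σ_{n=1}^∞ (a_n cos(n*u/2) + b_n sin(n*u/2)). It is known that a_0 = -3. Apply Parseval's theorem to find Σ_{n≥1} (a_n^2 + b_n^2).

25/2

Parseval: a_0^2/2 + Σ_{n≥1} (a_n^2+b_n^2) = (1/(2*pi)) ∫_{-2*pi}^{2*pi} φ(u)^2 du = 17.
Subtract a_0^2/2 = 9/2: Σ (a_n^2+b_n^2) = 25/2.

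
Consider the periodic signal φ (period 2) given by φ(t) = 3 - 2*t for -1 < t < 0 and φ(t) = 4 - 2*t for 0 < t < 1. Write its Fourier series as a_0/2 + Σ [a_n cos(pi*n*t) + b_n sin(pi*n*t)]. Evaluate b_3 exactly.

-2/(3*pi)

b_3 = ∫_{-1}^{1} φ(t) sin(3*pi*t) dt.
Split the integral at the breakpoints.
Integrating by parts (boundary term plus one more integral), an antiderivative of (3 - 2*t) sin(3*pi*t) is 2*t*cos(3*pi*t)/(3*pi) - 2*sin(3*pi*t)/(9*pi**2) - cos(3*pi*t)/pi; evaluating from -1 to 0: ∫_{-1}^{0} (3 - 2*t) sin(3*pi*t) dt = (-1/pi) - (5/(3*pi)) = -8/(3*pi).
Integrating by parts (boundary term plus one more integral), an antiderivative of (4 - 2*t) sin(3*pi*t) is 2*t*cos(3*pi*t)/(3*pi) - 2*sin(3*pi*t)/(9*pi**2) - 4*cos(3*pi*t)/(3*pi); evaluating from 0 to 1: ∫_{0}^{1} (4 - 2*t) sin(3*pi*t) dt = (2/(3*pi)) - (-4/(3*pi)) = 2/pi.
Summing the pieces gives b_3 = -2/(3*pi).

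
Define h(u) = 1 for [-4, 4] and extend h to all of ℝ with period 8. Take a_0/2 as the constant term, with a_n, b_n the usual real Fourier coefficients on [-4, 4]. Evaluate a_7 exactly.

0

a_7 = 1/4 ∫_{-4}^{4} h(u) cos(7*pi*u/4) du.
h is even and cos(7*pi*u/4) is even, so the integrand is even and a_7 = 1/2 ∫_0^{4} h(u) cos(7*pi*u/4) du.
Directly, an antiderivative of (1) cos(7*pi*u/4) is 4*sin(7*pi*u/4)/(7*pi); evaluating from 0 to 4: ∫_{0}^{4} (1) cos(7*pi*u/4) du = (0) - (0) = 0.
Hence a_7 = (1/2)·(0) = 0.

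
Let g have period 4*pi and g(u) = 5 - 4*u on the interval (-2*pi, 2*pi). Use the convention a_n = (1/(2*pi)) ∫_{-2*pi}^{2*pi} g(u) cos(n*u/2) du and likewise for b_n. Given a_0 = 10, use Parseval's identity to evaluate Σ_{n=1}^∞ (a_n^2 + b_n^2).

128*pi**2/3

Parseval: a_0^2/2 + Σ_{n≥1} (a_n^2+b_n^2) = (1/(2*pi)) ∫_{-2*pi}^{2*pi} g(u)^2 du = 50 + 128*pi**2/3.
Subtract a_0^2/2 = 50: Σ (a_n^2+b_n^2) = 128*pi**2/3.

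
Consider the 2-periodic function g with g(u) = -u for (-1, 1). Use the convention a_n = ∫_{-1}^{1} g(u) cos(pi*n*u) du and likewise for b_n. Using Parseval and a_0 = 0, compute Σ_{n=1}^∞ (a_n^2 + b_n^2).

Parseval: a_0^2/2 + Σ_{n≥1} (a_n^2+b_n^2) = ∫_{-1}^{1} g(u)^2 du = 2/3.
Subtract a_0^2/2 = 0: Σ (a_n^2+b_n^2) = 2/3.

2/3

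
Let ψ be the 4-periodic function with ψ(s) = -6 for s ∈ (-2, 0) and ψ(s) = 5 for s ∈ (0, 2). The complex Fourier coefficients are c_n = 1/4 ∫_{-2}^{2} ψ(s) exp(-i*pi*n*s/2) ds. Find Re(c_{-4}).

0

Since ψ is real-valued, Re(c_{-4}) = 1/4 ∫_{-2}^{2} ψ(s) cos(-2*pi*s) ds = a_{4}/2.
Split the integral at the breakpoints.
Directly, an antiderivative of (-6) cos(-2*pi*s) is -3*sin(2*pi*s)/pi; evaluating from -2 to 0: ∫_{-2}^{0} (-6) cos(-2*pi*s) ds = (0) - (0) = 0.
Directly, an antiderivative of (5) cos(-2*pi*s) is 5*sin(2*pi*s)/(2*pi); evaluating from 0 to 2: ∫_{0}^{2} (5) cos(-2*pi*s) ds = (0) - (0) = 0.
So ∫_{-2}^{2} ψ(s) cos(-2*pi*s) ds = 0.
Hence Re(c_{-4}) = (1/4)·(0) = 0.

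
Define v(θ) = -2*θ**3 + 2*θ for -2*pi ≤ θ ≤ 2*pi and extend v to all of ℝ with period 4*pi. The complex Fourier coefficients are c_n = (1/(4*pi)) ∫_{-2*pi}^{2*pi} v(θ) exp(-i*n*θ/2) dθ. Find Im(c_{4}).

Since v is real-valued, Im(c_{4}) = -(1/(4*pi)) ∫_{-2*pi}^{2*pi} v(θ) sin(2*θ) dθ = -b_{4}/2.
v is odd and sin(2*θ) is odd, so the integrand is even: ∫_{-2*pi}^{2*pi} v(θ) sin(2*θ) dθ = 2∫_0^{2*pi} v(θ) sin(2*θ) dθ.
Integrating by parts three times (tabular method), an antiderivative of (-2*θ**3 + 2*θ) sin(2*θ) is θ**3*cos(2*θ) - 3*θ**2*sin(2*θ)/2 - 5*θ*cos(2*θ)/2 + 5*sin(2*θ)/4; evaluating from 0 to 2*pi: ∫_{0}^{2*pi} (-2*θ**3 + 2*θ) sin(2*θ) dθ = (pi*(-5 + 8*pi**2)) - (0) = pi*(-5 + 8*pi**2).
So ∫_{-2*pi}^{2*pi} v(θ) sin(2*θ) dθ = -10*pi + 16*pi**3.
Hence Im(c_{4}) = (-1/(4*pi))·(-10*pi + 16*pi**3) = 5/2 - 4*pi**2.

5/2 - 4*pi**2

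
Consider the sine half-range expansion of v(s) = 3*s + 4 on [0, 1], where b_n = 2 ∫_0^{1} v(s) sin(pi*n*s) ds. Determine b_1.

b_1 = 2 ∫_0^{1} (3*s + 4) sin(pi*s) ds.
Integrating by parts (boundary term plus one more integral), an antiderivative of (3*s + 4) sin(pi*s) is -3*s*cos(pi*s)/pi + 3*sin(pi*s)/pi**2 - 4*cos(pi*s)/pi; evaluating from 0 to 1: ∫_{0}^{1} (3*s + 4) sin(pi*s) ds = (7/pi) - (-4/pi) = 11/pi.
Hence b_1 = 2·(11/pi) = 22/pi.

22/pi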